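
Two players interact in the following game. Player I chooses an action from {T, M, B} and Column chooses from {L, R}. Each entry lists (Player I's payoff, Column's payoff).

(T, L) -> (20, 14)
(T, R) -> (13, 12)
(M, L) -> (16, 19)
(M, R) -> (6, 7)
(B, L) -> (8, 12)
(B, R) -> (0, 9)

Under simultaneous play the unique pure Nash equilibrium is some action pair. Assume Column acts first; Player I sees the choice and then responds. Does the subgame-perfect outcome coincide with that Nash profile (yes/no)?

Work backward from Player I's decision.
- L → Player I plays T (best of 20, 16, 8); Column gets 14.
- R → Player I plays T (best of 13, 6, 0); Column gets 12.
Column's induced payoffs are 14, 12, so Column commits to L. Subgame-perfect outcome: (T, L) with payoffs (20, 14).
For the simultaneous game, intersect best replies.
Player I's best replies: L→T; R→T.
Column's best replies: T→L; M→L; B→L.
The unique mutual best reply is (T, L), giving (20, 14).
Sequential outcome (T, L) coincides with the Nash profile (T, L).

yes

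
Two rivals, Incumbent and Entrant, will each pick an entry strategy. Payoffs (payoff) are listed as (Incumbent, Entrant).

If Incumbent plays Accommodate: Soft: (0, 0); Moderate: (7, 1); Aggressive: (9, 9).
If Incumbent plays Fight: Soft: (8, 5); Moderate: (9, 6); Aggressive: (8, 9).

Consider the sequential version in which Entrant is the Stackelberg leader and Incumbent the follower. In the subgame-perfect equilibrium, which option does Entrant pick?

Backward induction with Entrant moving first.
- Soft: BR = Fight, leader payoff 5.
- Moderate: BR = Fight, leader payoff 6.
- Aggressive: BR = Accommodate, leader payoff 9.
Among 5, 6, 9, the best is 9 at Aggressive. Subgame-perfect outcome: (Accommodate, Aggressive) with payoffs (9, 9).

Aggressive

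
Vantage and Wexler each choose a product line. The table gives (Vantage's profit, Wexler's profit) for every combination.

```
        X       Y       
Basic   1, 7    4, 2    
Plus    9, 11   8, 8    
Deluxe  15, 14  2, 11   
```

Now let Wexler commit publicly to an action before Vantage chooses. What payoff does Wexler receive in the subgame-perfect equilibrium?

14

Solve by backward induction (Wexler leads).
- X: Vantage compares 1, 9, 15 and picks Deluxe; Wexler would get 14.
- Y: Vantage compares 4, 8, 2 and picks Plus; Wexler would get 8.
Among 14, 8, the best is 14 at X. Subgame-perfect outcome: (Deluxe, X) with payoffs (15, 14).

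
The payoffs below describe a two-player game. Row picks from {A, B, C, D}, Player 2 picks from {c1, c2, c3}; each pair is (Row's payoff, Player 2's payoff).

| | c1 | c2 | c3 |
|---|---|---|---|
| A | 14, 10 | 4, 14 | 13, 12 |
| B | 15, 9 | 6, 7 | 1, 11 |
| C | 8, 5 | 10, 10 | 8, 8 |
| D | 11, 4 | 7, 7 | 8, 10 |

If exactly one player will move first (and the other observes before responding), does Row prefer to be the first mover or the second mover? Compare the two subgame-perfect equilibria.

If Row leads: Player 2's best replies are A→c2, B→c3, C→c2, D→c3; Row's induced payoffs 4, 1, 10, 8; outcome (C, c2), payoffs (10, 10).
If Player 2 leads: Row's best replies are c1→B, c2→C, c3→A; Player 2's induced payoffs 9, 10, 12; outcome (A, c3), payoffs (13, 12).
Row gets 10 moving first and 13 moving second, so Row prefers to move second.

second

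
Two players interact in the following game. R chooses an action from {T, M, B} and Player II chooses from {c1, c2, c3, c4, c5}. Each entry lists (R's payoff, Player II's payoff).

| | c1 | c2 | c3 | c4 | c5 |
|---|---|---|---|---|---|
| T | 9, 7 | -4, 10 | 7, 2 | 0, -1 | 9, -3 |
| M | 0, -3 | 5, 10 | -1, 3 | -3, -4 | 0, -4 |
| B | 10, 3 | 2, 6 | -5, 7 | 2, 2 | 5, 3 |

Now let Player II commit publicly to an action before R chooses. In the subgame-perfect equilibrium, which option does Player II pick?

c2

R best-responds to each possible Player II move:
- c1: R compares 9, 0, 10 and picks B; Player II would get 3.
- c2: R compares -4, 5, 2 and picks M; Player II would get 10.
- c3: R compares 7, -1, -5 and picks T; Player II would get 2.
- c4: R compares 0, -3, 2 and picks B; Player II would get 2.
- c5: R compares 9, 0, 5 and picks T; Player II would get -3.
Player II's induced payoffs are 3, 10, 2, 2, -3, so Player II commits to c2. Subgame-perfect outcome: (M, c2) with payoffs (5, 10).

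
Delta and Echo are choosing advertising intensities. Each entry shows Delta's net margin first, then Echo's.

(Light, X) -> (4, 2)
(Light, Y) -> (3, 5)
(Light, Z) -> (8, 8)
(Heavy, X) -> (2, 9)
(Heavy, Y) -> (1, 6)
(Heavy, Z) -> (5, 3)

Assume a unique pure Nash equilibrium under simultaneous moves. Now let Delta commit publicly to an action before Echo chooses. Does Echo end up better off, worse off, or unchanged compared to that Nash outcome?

Echo best-responds to each possible Delta move:
- Light: BR = Z, leader payoff 8.
- Heavy: BR = X, leader payoff 2.
Among 8, 2, the best is 8 at Light. Subgame-perfect outcome: (Light, Z) with payoffs (8, 8).
For the simultaneous game, intersect best replies.
Delta's best replies: X→Light; Y→Light; Z→Light.
Echo's best replies: Light→Z; Heavy→X.
The unique mutual best reply is (Light, Z), giving (8, 8).
Echo earns 8 sequentially versus 8 at the Nash outcome: unchanged.

unchanged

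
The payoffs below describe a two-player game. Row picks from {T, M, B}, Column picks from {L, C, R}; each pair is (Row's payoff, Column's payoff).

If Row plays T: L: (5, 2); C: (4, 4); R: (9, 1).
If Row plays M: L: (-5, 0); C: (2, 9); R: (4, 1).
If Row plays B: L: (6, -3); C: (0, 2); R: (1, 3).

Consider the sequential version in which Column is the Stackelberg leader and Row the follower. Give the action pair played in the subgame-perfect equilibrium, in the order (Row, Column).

Work backward from Row's decision.
- L: Row compares 5, -5, 6 and picks B; Column would get -3.
- C: Row compares 4, 2, 0 and picks T; Column would get 4.
- R: Row compares 9, 4, 1 and picks T; Column would get 1.
Maximizing over -3, 4, 1, Column chooses C. Subgame-perfect outcome: (T, C) with payoffs (4, 4).

(T, C)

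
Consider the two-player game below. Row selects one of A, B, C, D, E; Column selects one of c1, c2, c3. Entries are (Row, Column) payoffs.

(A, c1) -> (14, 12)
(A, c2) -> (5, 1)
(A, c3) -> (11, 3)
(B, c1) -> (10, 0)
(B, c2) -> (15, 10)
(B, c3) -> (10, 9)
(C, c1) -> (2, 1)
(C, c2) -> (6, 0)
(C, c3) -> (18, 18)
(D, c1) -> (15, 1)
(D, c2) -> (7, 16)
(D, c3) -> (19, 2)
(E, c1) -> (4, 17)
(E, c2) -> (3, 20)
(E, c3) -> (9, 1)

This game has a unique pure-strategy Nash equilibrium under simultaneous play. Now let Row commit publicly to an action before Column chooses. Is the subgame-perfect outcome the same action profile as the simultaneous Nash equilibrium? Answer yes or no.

no

Work backward from Column's decision.
- A: Column compares 12, 1, 3 and picks c1; Row would get 14.
- B: Column compares 0, 10, 9 and picks c2; Row would get 15.
- C: Column compares 1, 0, 18 and picks c3; Row would get 18.
- D: Column compares 1, 16, 2 and picks c2; Row would get 7.
- E: Column compares 17, 20, 1 and picks c2; Row would get 3.
Maximizing over 14, 15, 18, 7, 3, Row chooses C. Subgame-perfect outcome: (C, c3) with payoffs (18, 18).
Now find the simultaneous Nash equilibrium.
Row's best replies: c1→D; c2→B; c3→D.
Column's best replies: A→c1; B→c2; C→c3; D→c2; E→c2.
The unique mutual best reply is (B, c2), giving (15, 10).
Sequential outcome (C, c3) differs from the Nash profile (B, c2).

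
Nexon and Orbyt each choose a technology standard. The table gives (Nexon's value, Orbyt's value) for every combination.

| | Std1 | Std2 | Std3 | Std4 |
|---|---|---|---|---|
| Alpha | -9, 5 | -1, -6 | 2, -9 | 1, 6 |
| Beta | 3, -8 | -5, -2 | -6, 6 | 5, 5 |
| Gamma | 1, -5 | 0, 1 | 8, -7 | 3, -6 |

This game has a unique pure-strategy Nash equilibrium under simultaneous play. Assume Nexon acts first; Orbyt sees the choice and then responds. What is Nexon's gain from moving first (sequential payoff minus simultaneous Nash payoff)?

1

Backward induction with Nexon moving first.
- Alpha: Orbyt compares 5, -6, -9, 6 and picks Std4; Nexon would get 1.
- Beta: Orbyt compares -8, -2, 6, 5 and picks Std3; Nexon would get -6.
- Gamma: Orbyt compares -5, 1, -7, -6 and picks Std2; Nexon would get 0.
Maximizing over 1, -6, 0, Nexon chooses Alpha. Subgame-perfect outcome: (Alpha, Std4) with payoffs (1, 6).
Now find the simultaneous Nash equilibrium.
Nexon's best replies: Std1→Beta; Std2→Gamma; Std3→Gamma; Std4→Beta.
Orbyt's best replies: Alpha→Std4; Beta→Std3; Gamma→Std2.
The unique mutual best reply is (Gamma, Std2), giving (0, 1).
Nexon's commitment gain: 1 − 0 = 1.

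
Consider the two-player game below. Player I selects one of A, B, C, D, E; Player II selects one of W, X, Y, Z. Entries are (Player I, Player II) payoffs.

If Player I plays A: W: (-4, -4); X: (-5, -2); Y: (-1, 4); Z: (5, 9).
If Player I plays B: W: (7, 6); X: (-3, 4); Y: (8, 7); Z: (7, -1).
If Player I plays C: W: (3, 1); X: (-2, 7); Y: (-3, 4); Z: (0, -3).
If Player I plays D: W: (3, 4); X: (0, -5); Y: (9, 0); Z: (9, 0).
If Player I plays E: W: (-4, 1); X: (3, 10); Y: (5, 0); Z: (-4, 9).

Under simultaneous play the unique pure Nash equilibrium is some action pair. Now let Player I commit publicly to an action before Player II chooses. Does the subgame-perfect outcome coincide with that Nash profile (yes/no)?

Work backward from Player II's decision.
- A: Player II compares -4, -2, 4, 9 and picks Z; Player I would get 5.
- B: Player II compares 6, 4, 7, -1 and picks Y; Player I would get 8.
- C: Player II compares 1, 7, 4, -3 and picks X; Player I would get -2.
- D: Player II compares 4, -5, 0, 0 and picks W; Player I would get 3.
- E: Player II compares 1, 10, 0, 9 and picks X; Player I would get 3.
Player I's induced payoffs are 5, 8, -2, 3, 3, so Player I commits to B. Subgame-perfect outcome: (B, Y) with payoffs (8, 7).
Under simultaneous play:
Player I's best replies: W→B; X→E; Y→D; Z→D.
Player II's best replies: A→Z; B→Y; C→X; D→W; E→X.
The unique mutual best reply is (E, X), giving (3, 10).
Sequential outcome (B, Y) differs from the Nash profile (E, X).

no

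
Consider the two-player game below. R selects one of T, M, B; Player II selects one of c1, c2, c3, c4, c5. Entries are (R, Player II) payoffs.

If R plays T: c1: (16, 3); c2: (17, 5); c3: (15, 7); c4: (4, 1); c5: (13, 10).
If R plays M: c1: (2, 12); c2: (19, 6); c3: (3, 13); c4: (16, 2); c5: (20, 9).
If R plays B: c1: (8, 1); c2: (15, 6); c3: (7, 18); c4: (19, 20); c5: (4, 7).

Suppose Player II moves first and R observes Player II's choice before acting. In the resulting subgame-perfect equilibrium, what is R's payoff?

19

R best-responds to each possible Player II move:
- c1: R compares 16, 2, 8 and picks T; Player II would get 3.
- c2: R compares 17, 19, 15 and picks M; Player II would get 6.
- c3: R compares 15, 3, 7 and picks T; Player II would get 7.
- c4: R compares 4, 16, 19 and picks B; Player II would get 20.
- c5: R compares 13, 20, 4 and picks M; Player II would get 9.
Player II's induced payoffs are 3, 6, 7, 20, 9, so Player II commits to c4. Subgame-perfect outcome: (B, c4) with payoffs (19, 20).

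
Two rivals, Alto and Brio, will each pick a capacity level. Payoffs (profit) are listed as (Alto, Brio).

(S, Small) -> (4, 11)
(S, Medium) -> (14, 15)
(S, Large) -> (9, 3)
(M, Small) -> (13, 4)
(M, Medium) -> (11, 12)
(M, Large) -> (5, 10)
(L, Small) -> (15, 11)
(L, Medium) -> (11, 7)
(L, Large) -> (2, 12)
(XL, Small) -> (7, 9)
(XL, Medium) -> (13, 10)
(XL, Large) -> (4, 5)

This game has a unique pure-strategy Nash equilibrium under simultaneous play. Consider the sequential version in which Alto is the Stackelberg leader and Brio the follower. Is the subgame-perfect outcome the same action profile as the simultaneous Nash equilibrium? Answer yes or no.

Backward induction with Alto moving first.
- S: BR = Medium, leader payoff 14.
- M: BR = Medium, leader payoff 11.
- L: BR = Large, leader payoff 2.
- XL: BR = Medium, leader payoff 13.
Alto's induced payoffs are 14, 11, 2, 13, so Alto commits to S. Subgame-perfect outcome: (S, Medium) with payoffs (14, 15).
Under simultaneous play:
Alto's best replies: Small→L; Medium→S; Large→S.
Brio's best replies: S→Medium; M→Medium; L→Large; XL→Medium.
Only (S, Medium) has each player best-responding; Nash payoffs (14, 15).
Sequential outcome (S, Medium) coincides with the Nash profile (S, Medium).

yes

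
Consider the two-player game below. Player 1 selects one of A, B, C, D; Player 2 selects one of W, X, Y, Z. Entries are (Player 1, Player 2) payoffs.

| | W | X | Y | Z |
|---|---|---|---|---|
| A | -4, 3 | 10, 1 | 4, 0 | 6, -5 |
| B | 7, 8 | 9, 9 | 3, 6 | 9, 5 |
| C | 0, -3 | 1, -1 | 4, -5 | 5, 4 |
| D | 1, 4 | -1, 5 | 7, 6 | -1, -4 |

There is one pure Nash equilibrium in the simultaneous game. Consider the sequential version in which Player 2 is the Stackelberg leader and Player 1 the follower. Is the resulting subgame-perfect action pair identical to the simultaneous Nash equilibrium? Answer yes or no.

Backward induction with Player 2 moving first.
- W: BR = B, leader payoff 8.
- X: BR = A, leader payoff 1.
- Y: BR = D, leader payoff 6.
- Z: BR = B, leader payoff 5.
Among 8, 1, 6, 5, the best is 8 at W. Subgame-perfect outcome: (B, W) with payoffs (7, 8).
For the simultaneous game, intersect best replies.
Player 1's best replies: W→B; X→A; Y→D; Z→B.
Player 2's best replies: A→W; B→X; C→Z; D→Y.
The unique mutual best reply is (D, Y), giving (7, 6).
Sequential outcome (B, W) differs from the Nash profile (D, Y).

no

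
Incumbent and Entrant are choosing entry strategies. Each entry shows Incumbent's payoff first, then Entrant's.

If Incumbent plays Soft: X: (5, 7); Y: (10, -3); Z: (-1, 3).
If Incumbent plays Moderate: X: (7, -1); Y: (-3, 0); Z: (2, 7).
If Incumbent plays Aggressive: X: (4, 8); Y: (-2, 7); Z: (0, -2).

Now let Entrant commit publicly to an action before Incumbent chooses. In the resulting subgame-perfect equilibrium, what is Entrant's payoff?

7

Incumbent best-responds to each possible Entrant move:
- X: BR = Moderate, leader payoff -1.
- Y: BR = Soft, leader payoff -3.
- Z: BR = Moderate, leader payoff 7.
Among -1, -3, 7, the best is 7 at Z. Subgame-perfect outcome: (Moderate, Z) with payoffs (2, 7).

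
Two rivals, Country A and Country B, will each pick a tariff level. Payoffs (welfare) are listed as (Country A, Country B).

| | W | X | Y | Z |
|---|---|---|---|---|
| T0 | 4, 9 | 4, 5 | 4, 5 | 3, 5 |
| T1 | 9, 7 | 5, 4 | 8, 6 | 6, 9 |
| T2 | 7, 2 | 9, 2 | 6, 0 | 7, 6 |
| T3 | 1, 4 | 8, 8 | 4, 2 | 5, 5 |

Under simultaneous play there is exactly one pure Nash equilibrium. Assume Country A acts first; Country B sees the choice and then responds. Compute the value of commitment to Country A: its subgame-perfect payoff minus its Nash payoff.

Backward induction with Country A moving first.
- T0: Country B compares 9, 5, 5, 5 and picks W; Country A would get 4.
- T1: Country B compares 7, 4, 6, 9 and picks Z; Country A would get 6.
- T2: Country B compares 2, 2, 0, 6 and picks Z; Country A would get 7.
- T3: Country B compares 4, 8, 2, 5 and picks X; Country A would get 8.
Maximizing over 4, 6, 7, 8, Country A chooses T3. Subgame-perfect outcome: (T3, X) with payoffs (8, 8).
Under simultaneous play:
Country A's best replies: W→T1; X→T2; Y→T1; Z→T2.
Country B's best replies: T0→W; T1→Z; T2→Z; T3→X.
The unique mutual best reply is (T2, Z), giving (7, 6).
Country A's commitment gain: 8 − 7 = 1.

1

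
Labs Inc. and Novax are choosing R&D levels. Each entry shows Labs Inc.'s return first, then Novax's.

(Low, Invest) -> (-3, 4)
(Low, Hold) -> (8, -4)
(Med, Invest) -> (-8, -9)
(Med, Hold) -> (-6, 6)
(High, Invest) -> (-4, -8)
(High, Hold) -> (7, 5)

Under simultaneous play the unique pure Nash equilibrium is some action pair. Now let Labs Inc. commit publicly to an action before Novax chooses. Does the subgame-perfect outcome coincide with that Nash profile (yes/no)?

Solve by backward induction (Labs Inc. leads).
- Low: BR = Invest, leader payoff -3.
- Med: BR = Hold, leader payoff -6.
- High: BR = Hold, leader payoff 7.
Labs Inc.'s induced payoffs are -3, -6, 7, so Labs Inc. commits to High. Subgame-perfect outcome: (High, Hold) with payoffs (7, 5).
For the simultaneous game, intersect best replies.
Labs Inc.'s best replies: Invest→Low; Hold→Low.
Novax's best replies: Low→Invest; Med→Hold; High→Hold.
The unique mutual best reply is (Low, Invest), giving (-3, 4).
Sequential outcome (High, Hold) differs from the Nash profile (Low, Invest).

no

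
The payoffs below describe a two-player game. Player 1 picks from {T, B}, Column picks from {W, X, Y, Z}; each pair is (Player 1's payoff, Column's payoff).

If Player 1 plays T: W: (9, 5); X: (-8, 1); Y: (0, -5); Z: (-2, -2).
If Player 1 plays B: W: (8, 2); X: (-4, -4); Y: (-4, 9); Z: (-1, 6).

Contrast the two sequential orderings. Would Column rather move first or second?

first

If Player 1 leads: Column's best replies are T→W, B→Y; Player 1's induced payoffs 9, -4; outcome (T, W), payoffs (9, 5).
If Column leads: Player 1's best replies are W→T, X→B, Y→T, Z→B; Column's induced payoffs 5, -4, -5, 6; outcome (B, Z), payoffs (-1, 6).
Column gets 6 moving first and 5 moving second, so Column prefers to move first.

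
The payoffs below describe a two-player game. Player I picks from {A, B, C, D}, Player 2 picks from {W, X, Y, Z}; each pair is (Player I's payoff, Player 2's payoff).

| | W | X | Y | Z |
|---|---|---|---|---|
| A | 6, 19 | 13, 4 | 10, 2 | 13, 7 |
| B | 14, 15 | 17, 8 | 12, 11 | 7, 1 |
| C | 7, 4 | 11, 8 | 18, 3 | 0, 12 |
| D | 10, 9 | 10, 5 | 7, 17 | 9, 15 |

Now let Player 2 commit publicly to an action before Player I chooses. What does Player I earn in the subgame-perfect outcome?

Backward induction with Player 2 moving first.
- W → Player I plays B (best of 6, 14, 7, 10); Player 2 gets 15.
- X → Player I plays B (best of 13, 17, 11, 10); Player 2 gets 8.
- Y → Player I plays C (best of 10, 12, 18, 7); Player 2 gets 3.
- Z → Player I plays A (best of 13, 7, 0, 9); Player 2 gets 7.
Maximizing over 15, 8, 3, 7, Player 2 chooses W. Subgame-perfect outcome: (B, W) with payoffs (14, 15).

14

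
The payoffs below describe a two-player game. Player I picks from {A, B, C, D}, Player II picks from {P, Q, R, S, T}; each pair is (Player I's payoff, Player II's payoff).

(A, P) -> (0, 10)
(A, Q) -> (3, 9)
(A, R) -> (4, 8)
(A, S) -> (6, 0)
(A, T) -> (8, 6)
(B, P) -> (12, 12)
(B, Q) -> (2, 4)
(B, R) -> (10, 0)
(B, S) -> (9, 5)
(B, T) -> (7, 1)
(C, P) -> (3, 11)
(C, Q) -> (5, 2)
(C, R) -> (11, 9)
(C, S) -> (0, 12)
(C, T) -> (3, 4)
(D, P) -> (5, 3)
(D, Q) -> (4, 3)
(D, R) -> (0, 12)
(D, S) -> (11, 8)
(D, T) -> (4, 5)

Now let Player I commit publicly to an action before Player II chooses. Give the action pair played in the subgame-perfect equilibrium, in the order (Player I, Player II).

Backward induction with Player I moving first.
- A → Player II plays P (best of 10, 9, 8, 0, 6); Player I gets 0.
- B → Player II plays P (best of 12, 4, 0, 5, 1); Player I gets 12.
- C → Player II plays S (best of 11, 2, 9, 12, 4); Player I gets 0.
- D → Player II plays R (best of 3, 3, 12, 8, 5); Player I gets 0.
Player I's induced payoffs are 0, 12, 0, 0, so Player I commits to B. Subgame-perfect outcome: (B, P) with payoffs (12, 12).

(B, P)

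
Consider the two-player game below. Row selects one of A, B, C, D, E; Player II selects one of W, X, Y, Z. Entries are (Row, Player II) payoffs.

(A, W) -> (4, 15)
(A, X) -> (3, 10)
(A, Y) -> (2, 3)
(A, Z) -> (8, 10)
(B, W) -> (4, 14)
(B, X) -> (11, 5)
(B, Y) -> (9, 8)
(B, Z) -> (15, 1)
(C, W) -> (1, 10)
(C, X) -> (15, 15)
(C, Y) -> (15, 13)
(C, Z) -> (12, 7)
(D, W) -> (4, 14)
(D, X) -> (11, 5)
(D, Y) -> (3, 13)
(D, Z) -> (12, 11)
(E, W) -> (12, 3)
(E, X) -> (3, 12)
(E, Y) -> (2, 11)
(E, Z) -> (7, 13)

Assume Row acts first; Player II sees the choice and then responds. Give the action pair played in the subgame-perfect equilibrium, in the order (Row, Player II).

(C, X)

Work backward from Player II's decision.
- A → Player II plays W (best of 15, 10, 3, 10); Row gets 4.
- B → Player II plays W (best of 14, 5, 8, 1); Row gets 4.
- C → Player II plays X (best of 10, 15, 13, 7); Row gets 15.
- D → Player II plays W (best of 14, 5, 13, 11); Row gets 4.
- E → Player II plays Z (best of 3, 12, 11, 13); Row gets 7.
Among 4, 4, 15, 4, 7, the best is 15 at C. Subgame-perfect outcome: (C, X) with payoffs (15, 15).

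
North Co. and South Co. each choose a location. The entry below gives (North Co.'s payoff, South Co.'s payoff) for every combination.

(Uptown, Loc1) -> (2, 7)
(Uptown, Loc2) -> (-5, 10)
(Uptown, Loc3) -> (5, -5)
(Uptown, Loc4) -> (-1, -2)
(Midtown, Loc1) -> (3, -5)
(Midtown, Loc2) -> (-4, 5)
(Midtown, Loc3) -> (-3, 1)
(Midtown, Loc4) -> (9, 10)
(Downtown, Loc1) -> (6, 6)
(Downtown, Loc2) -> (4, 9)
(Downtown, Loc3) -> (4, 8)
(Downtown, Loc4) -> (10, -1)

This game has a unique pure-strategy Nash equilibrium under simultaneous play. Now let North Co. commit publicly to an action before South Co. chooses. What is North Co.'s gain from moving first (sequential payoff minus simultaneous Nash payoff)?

Work backward from South Co.'s decision.
- Uptown: BR = Loc2, leader payoff -5.
- Midtown: BR = Loc4, leader payoff 9.
- Downtown: BR = Loc2, leader payoff 4.
Among -5, 9, 4, the best is 9 at Midtown. Subgame-perfect outcome: (Midtown, Loc4) with payoffs (9, 10).
Under simultaneous play:
North Co.'s best replies: Loc1→Downtown; Loc2→Downtown; Loc3→Uptown; Loc4→Downtown.
South Co.'s best replies: Uptown→Loc2; Midtown→Loc4; Downtown→Loc2.
Only (Downtown, Loc2) has each player best-responding; Nash payoffs (4, 9).
North Co.'s commitment gain: 9 − 4 = 5.

5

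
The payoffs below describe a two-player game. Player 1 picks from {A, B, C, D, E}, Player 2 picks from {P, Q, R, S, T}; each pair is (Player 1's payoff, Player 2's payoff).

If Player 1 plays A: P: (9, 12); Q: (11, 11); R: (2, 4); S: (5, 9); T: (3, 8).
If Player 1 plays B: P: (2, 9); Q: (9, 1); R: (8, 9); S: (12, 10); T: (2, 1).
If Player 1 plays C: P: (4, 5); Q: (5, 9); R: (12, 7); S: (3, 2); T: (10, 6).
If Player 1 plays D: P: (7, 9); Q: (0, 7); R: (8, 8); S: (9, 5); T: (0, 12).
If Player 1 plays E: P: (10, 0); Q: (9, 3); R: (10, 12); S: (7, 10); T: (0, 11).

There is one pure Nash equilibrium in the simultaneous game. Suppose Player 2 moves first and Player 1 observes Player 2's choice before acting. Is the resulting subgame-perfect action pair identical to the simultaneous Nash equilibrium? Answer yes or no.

no

Work backward from Player 1's decision.
- P → Player 1 plays E (best of 9, 2, 4, 7, 10); Player 2 gets 0.
- Q → Player 1 plays A (best of 11, 9, 5, 0, 9); Player 2 gets 11.
- R → Player 1 plays C (best of 2, 8, 12, 8, 10); Player 2 gets 7.
- S → Player 1 plays B (best of 5, 12, 3, 9, 7); Player 2 gets 10.
- T → Player 1 plays C (best of 3, 2, 10, 0, 0); Player 2 gets 6.
Maximizing over 0, 11, 7, 10, 6, Player 2 chooses Q. Subgame-perfect outcome: (A, Q) with payoffs (11, 11).
For the simultaneous game, intersect best replies.
Player 1's best replies: P→E; Q→A; R→C; S→B; T→C.
Player 2's best replies: A→P; B→S; C→Q; D→T; E→R.
The unique mutual best reply is (B, S), giving (12, 10).
Sequential outcome (A, Q) differs from the Nash profile (B, S).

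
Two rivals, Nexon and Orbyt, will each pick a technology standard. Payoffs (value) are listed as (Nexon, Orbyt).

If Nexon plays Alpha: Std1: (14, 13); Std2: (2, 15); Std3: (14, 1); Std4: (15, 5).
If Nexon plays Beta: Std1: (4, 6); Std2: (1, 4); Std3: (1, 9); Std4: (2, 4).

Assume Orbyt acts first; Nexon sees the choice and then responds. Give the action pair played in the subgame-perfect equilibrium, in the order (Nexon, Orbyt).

Solve by backward induction (Orbyt leads).
- Std1: Nexon compares 14, 4 and picks Alpha; Orbyt would get 13.
- Std2: Nexon compares 2, 1 and picks Alpha; Orbyt would get 15.
- Std3: Nexon compares 14, 1 and picks Alpha; Orbyt would get 1.
- Std4: Nexon compares 15, 2 and picks Alpha; Orbyt would get 5.
Among 13, 15, 1, 5, the best is 15 at Std2. Subgame-perfect outcome: (Alpha, Std2) with payoffs (2, 15).

(Alpha, Std2)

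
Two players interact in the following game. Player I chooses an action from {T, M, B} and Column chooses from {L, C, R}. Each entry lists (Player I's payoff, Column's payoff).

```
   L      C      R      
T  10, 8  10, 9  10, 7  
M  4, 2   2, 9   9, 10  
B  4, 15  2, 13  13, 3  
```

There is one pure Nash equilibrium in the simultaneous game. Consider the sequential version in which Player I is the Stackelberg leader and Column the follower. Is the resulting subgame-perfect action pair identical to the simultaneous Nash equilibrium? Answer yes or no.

yes

Work backward from Column's decision.
- T: BR = C, leader payoff 10.
- M: BR = R, leader payoff 9.
- B: BR = L, leader payoff 4.
Player I's induced payoffs are 10, 9, 4, so Player I commits to T. Subgame-perfect outcome: (T, C) with payoffs (10, 9).
Under simultaneous play:
Player I's best replies: L→T; C→T; R→B.
Column's best replies: T→C; M→R; B→L.
The unique mutual best reply is (T, C), giving (10, 9).
Sequential outcome (T, C) coincides with the Nash profile (T, C).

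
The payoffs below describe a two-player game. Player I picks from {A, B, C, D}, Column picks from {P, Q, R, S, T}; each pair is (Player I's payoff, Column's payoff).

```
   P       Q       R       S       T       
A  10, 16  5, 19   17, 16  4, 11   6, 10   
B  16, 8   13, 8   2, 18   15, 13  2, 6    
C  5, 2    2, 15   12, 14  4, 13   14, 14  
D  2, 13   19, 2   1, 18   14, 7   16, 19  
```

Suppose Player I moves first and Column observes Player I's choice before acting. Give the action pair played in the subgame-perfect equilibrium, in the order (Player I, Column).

(D, T)

Solve by backward induction (Player I leads).
- A: BR = Q, leader payoff 5.
- B: BR = R, leader payoff 2.
- C: BR = Q, leader payoff 2.
- D: BR = T, leader payoff 16.
Among 5, 2, 2, 16, the best is 16 at D. Subgame-perfect outcome: (D, T) with payoffs (16, 19).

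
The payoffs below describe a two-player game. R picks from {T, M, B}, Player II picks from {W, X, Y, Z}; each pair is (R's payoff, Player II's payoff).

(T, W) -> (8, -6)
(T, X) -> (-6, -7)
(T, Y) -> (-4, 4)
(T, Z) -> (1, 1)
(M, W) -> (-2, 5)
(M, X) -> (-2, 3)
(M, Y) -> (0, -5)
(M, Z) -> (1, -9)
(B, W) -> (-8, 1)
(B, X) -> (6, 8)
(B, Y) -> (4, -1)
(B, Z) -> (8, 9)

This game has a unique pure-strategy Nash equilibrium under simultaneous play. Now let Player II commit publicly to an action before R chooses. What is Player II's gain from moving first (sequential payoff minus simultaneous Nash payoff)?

Work backward from R's decision.
- W: R compares 8, -2, -8 and picks T; Player II would get -6.
- X: R compares -6, -2, 6 and picks B; Player II would get 8.
- Y: R compares -4, 0, 4 and picks B; Player II would get -1.
- Z: R compares 1, 1, 8 and picks B; Player II would get 9.
Maximizing over -6, 8, -1, 9, Player II chooses Z. Subgame-perfect outcome: (B, Z) with payoffs (8, 9).
Now find the simultaneous Nash equilibrium.
R's best replies: W→T; X→B; Y→B; Z→B.
Player II's best replies: T→Y; M→W; B→Z.
The unique mutual best reply is (B, Z), giving (8, 9).
Player II's commitment gain: 9 − 9 = 0.

0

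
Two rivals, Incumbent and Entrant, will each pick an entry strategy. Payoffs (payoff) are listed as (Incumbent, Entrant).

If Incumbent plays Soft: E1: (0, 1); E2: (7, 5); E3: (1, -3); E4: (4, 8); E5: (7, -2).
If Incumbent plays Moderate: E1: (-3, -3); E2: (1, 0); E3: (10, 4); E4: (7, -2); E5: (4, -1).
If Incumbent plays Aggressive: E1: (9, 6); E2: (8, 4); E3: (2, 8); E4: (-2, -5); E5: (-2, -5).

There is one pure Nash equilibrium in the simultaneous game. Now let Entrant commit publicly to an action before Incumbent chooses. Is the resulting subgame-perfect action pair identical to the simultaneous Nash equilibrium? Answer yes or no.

no

Incumbent best-responds to each possible Entrant move:
- E1 → Incumbent plays Aggressive (best of 0, -3, 9); Entrant gets 6.
- E2 → Incumbent plays Aggressive (best of 7, 1, 8); Entrant gets 4.
- E3 → Incumbent plays Moderate (best of 1, 10, 2); Entrant gets 4.
- E4 → Incumbent plays Moderate (best of 4, 7, -2); Entrant gets -2.
- E5 → Incumbent plays Soft (best of 7, 4, -2); Entrant gets -2.
Among 6, 4, 4, -2, -2, the best is 6 at E1. Subgame-perfect outcome: (Aggressive, E1) with payoffs (9, 6).
For the simultaneous game, intersect best replies.
Incumbent's best replies: E1→Aggressive; E2→Aggressive; E3→Moderate; E4→Moderate; E5→Soft.
Entrant's best replies: Soft→E4; Moderate→E3; Aggressive→E3.
The unique mutual best reply is (Moderate, E3), giving (10, 4).
Sequential outcome (Aggressive, E1) differs from the Nash profile (Moderate, E3).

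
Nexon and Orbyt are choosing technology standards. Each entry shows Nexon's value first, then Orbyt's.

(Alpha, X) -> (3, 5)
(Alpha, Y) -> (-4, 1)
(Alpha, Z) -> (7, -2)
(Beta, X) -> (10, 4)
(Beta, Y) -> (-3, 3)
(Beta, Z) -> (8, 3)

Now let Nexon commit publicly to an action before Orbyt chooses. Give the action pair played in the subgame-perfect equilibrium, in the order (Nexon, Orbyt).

(Beta, X)

Backward induction with Nexon moving first.
- Alpha: BR = X, leader payoff 3.
- Beta: BR = X, leader payoff 10.
Nexon's induced payoffs are 3, 10, so Nexon commits to Beta. Subgame-perfect outcome: (Beta, X) with payoffs (10, 4).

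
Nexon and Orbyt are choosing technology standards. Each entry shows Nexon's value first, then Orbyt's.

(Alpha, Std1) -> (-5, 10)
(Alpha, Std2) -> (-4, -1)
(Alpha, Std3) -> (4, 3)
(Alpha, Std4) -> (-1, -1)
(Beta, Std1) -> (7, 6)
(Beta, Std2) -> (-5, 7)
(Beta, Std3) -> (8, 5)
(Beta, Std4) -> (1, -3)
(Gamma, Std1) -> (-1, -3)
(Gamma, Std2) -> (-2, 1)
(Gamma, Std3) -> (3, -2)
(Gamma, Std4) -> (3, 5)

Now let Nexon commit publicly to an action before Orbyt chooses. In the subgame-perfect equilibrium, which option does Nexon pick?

Gamma

Orbyt best-responds to each possible Nexon move:
- Alpha: BR = Std1, leader payoff -5.
- Beta: BR = Std2, leader payoff -5.
- Gamma: BR = Std4, leader payoff 3.
Maximizing over -5, -5, 3, Nexon chooses Gamma. Subgame-perfect outcome: (Gamma, Std4) with payoffs (3, 5).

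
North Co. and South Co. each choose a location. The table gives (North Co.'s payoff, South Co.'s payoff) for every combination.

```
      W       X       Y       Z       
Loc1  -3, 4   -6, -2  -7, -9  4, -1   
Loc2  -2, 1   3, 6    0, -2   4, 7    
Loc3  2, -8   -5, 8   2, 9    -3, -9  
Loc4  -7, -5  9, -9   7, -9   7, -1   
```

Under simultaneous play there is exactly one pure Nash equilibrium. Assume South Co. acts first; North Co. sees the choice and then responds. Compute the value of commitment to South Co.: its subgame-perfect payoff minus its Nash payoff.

0

Work backward from North Co.'s decision.
- W → North Co. plays Loc3 (best of -3, -2, 2, -7); South Co. gets -8.
- X → North Co. plays Loc4 (best of -6, 3, -5, 9); South Co. gets -9.
- Y → North Co. plays Loc4 (best of -7, 0, 2, 7); South Co. gets -9.
- Z → North Co. plays Loc4 (best of 4, 4, -3, 7); South Co. gets -1.
Among -8, -9, -9, -1, the best is -1 at Z. Subgame-perfect outcome: (Loc4, Z) with payoffs (7, -1).
For the simultaneous game, intersect best replies.
North Co.'s best replies: W→Loc3; X→Loc4; Y→Loc4; Z→Loc4.
South Co.'s best replies: Loc1→W; Loc2→Z; Loc3→Y; Loc4→Z.
Only (Loc4, Z) has each player best-responding; Nash payoffs (7, -1).
South Co.'s commitment gain: -1 − -1 = 0.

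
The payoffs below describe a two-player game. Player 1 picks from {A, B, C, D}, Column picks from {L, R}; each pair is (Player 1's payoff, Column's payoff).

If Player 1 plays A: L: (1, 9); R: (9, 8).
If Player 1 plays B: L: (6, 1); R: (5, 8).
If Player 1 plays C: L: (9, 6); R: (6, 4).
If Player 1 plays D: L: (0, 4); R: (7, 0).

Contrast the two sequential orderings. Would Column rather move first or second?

If Player 1 leads: Column's best replies are A→L, B→R, C→L, D→L; Player 1's induced payoffs 1, 5, 9, 0; outcome (C, L), payoffs (9, 6).
If Column leads: Player 1's best replies are L→C, R→A; Column's induced payoffs 6, 8; outcome (A, R), payoffs (9, 8).
Column gets 8 moving first and 6 moving second, so Column prefers to move first.

first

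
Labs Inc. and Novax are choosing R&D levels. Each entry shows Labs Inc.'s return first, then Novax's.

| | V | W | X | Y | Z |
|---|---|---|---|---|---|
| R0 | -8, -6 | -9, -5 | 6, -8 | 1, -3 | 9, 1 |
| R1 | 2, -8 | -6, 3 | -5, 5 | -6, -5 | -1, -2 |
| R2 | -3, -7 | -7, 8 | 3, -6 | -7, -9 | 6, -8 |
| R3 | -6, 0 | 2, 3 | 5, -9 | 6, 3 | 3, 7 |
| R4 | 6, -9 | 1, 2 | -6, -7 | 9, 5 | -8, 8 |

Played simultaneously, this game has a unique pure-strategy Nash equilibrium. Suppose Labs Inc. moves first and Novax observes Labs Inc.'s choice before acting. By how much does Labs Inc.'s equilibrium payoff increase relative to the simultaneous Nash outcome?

0

Backward induction with Labs Inc. moving first.
- R0: BR = Z, leader payoff 9.
- R1: BR = X, leader payoff -5.
- R2: BR = W, leader payoff -7.
- R3: BR = Z, leader payoff 3.
- R4: BR = Z, leader payoff -8.
Among 9, -5, -7, 3, -8, the best is 9 at R0. Subgame-perfect outcome: (R0, Z) with payoffs (9, 1).
Now find the simultaneous Nash equilibrium.
Labs Inc.'s best replies: V→R4; W→R3; X→R0; Y→R4; Z→R0.
Novax's best replies: R0→Z; R1→X; R2→W; R3→Z; R4→Z.
The unique mutual best reply is (R0, Z), giving (9, 1).
Labs Inc.'s commitment gain: 9 − 9 = 0.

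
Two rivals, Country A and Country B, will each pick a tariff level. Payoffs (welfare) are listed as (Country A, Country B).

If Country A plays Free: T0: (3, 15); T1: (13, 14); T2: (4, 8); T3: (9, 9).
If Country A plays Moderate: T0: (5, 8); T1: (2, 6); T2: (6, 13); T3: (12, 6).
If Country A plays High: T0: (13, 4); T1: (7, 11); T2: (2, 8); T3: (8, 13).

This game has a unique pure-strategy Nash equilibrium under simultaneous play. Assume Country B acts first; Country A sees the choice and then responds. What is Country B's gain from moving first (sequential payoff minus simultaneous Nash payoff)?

Country A best-responds to each possible Country B move:
- T0 → Country A plays High (best of 3, 5, 13); Country B gets 4.
- T1 → Country A plays Free (best of 13, 2, 7); Country B gets 14.
- T2 → Country A plays Moderate (best of 4, 6, 2); Country B gets 13.
- T3 → Country A plays Moderate (best of 9, 12, 8); Country B gets 6.
Maximizing over 4, 14, 13, 6, Country B chooses T1. Subgame-perfect outcome: (Free, T1) with payoffs (13, 14).
Under simultaneous play:
Country A's best replies: T0→High; T1→Free; T2→Moderate; T3→Moderate.
Country B's best replies: Free→T0; Moderate→T2; High→T3.
Only (Moderate, T2) has each player best-responding; Nash payoffs (6, 13).
Country B's commitment gain: 14 − 13 = 1.

1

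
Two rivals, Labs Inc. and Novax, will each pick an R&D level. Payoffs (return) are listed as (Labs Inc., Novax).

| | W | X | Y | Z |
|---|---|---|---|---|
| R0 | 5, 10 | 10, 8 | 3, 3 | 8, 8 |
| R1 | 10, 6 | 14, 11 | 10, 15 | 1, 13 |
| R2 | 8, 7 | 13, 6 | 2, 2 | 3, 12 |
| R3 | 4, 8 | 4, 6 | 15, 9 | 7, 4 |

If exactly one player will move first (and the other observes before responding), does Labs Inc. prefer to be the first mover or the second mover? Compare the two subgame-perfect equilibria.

If Labs Inc. leads: Novax's best replies are R0→W, R1→Y, R2→Z, R3→Y; Labs Inc.'s induced payoffs 5, 10, 3, 15; outcome (R3, Y), payoffs (15, 9).
If Novax leads: Labs Inc.'s best replies are W→R1, X→R1, Y→R3, Z→R0; Novax's induced payoffs 6, 11, 9, 8; outcome (R1, X), payoffs (14, 11).
Labs Inc. gets 15 moving first and 14 moving second, so Labs Inc. prefers to move first.

first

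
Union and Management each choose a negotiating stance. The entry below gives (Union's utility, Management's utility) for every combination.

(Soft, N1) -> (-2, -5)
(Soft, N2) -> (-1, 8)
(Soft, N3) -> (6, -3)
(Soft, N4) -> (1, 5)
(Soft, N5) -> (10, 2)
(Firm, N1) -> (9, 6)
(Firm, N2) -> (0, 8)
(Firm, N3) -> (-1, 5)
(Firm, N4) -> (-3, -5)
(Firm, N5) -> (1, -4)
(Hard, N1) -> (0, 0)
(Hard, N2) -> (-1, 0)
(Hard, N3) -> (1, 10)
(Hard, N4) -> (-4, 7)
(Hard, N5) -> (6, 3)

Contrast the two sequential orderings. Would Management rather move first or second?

If Union leads: Management's best replies are Soft→N2, Firm→N2, Hard→N3; Union's induced payoffs -1, 0, 1; outcome (Hard, N3), payoffs (1, 10).
If Management leads: Union's best replies are N1→Firm, N2→Firm, N3→Soft, N4→Soft, N5→Soft; Management's induced payoffs 6, 8, -3, 5, 2; outcome (Firm, N2), payoffs (0, 8).
Management gets 8 moving first and 10 moving second, so Management prefers to move second.

second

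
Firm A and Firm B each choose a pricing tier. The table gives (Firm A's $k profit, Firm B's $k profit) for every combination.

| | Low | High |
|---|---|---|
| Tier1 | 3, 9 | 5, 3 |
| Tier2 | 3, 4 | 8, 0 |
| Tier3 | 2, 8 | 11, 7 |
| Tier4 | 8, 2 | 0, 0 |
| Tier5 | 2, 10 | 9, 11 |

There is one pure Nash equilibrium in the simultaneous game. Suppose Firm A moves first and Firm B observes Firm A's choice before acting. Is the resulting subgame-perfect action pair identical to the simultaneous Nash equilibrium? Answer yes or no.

no

Backward induction with Firm A moving first.
- Tier1 → Firm B plays Low (best of 9, 3); Firm A gets 3.
- Tier2 → Firm B plays Low (best of 4, 0); Firm A gets 3.
- Tier3 → Firm B plays Low (best of 8, 7); Firm A gets 2.
- Tier4 → Firm B plays Low (best of 2, 0); Firm A gets 8.
- Tier5 → Firm B plays High (best of 10, 11); Firm A gets 9.
Among 3, 3, 2, 8, 9, the best is 9 at Tier5. Subgame-perfect outcome: (Tier5, High) with payoffs (9, 11).
For the simultaneous game, intersect best replies.
Firm A's best replies: Low→Tier4; High→Tier3.
Firm B's best replies: Tier1→Low; Tier2→Low; Tier3→Low; Tier4→Low; Tier5→High.
Only (Tier4, Low) has each player best-responding; Nash payoffs (8, 2).
Sequential outcome (Tier5, High) differs from the Nash profile (Tier4, Low).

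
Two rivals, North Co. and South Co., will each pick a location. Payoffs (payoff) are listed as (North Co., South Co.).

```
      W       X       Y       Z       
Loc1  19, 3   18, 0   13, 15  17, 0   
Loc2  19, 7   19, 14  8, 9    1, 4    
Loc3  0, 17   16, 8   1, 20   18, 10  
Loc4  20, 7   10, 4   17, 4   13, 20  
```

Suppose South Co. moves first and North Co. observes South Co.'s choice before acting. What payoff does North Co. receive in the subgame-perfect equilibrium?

Solve by backward induction (South Co. leads).
- W → North Co. plays Loc4 (best of 19, 19, 0, 20); South Co. gets 7.
- X → North Co. plays Loc2 (best of 18, 19, 16, 10); South Co. gets 14.
- Y → North Co. plays Loc4 (best of 13, 8, 1, 17); South Co. gets 4.
- Z → North Co. plays Loc3 (best of 17, 1, 18, 13); South Co. gets 10.
Among 7, 14, 4, 10, the best is 14 at X. Subgame-perfect outcome: (Loc2, X) with payoffs (19, 14).

19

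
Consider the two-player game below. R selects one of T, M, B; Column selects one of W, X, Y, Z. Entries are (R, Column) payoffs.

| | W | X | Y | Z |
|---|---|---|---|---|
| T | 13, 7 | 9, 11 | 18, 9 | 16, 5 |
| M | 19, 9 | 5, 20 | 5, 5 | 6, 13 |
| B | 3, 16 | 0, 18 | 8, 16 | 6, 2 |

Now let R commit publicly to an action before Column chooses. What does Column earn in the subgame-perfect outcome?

11

Solve by backward induction (R leads).
- T: Column compares 7, 11, 9, 5 and picks X; R would get 9.
- M: Column compares 9, 20, 5, 13 and picks X; R would get 5.
- B: Column compares 16, 18, 16, 2 and picks X; R would get 0.
Among 9, 5, 0, the best is 9 at T. Subgame-perfect outcome: (T, X) with payoffs (9, 11).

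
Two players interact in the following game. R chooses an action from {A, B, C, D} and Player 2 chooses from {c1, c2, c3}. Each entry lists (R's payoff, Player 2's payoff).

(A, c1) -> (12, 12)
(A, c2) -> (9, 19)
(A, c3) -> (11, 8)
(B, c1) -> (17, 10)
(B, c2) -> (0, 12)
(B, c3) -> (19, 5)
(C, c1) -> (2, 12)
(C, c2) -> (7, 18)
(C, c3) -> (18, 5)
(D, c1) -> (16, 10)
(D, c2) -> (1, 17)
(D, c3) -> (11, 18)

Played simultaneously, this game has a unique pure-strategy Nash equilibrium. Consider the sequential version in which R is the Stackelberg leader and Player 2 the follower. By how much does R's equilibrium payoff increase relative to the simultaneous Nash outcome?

2

Work backward from Player 2's decision.
- A: BR = c2, leader payoff 9.
- B: BR = c2, leader payoff 0.
- C: BR = c2, leader payoff 7.
- D: BR = c3, leader payoff 11.
R's induced payoffs are 9, 0, 7, 11, so R commits to D. Subgame-perfect outcome: (D, c3) with payoffs (11, 18).
Under simultaneous play:
R's best replies: c1→B; c2→A; c3→B.
Player 2's best replies: A→c2; B→c2; C→c2; D→c3.
Only (A, c2) has each player best-responding; Nash payoffs (9, 19).
R's commitment gain: 11 − 9 = 2.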